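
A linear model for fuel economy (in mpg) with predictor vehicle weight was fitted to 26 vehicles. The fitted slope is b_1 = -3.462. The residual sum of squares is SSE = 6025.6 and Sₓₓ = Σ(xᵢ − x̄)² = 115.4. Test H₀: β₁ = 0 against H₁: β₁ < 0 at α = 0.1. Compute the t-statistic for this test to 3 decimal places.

MSE = SSE/(n − 2) = 6025.6/24 = 251.067.
SE(b_1) = √(MSE/Sₓₓ) = √(251.067/115.4) = 1.475.
t = -3.462 / 1.475 = -2.347.
df = n − 2 = 24.
One-sided p ≈ 0.0138, which is < 0.1, so reject H₀.
There is evidence that the true slope on vehicle weight is negative.

t = -2.347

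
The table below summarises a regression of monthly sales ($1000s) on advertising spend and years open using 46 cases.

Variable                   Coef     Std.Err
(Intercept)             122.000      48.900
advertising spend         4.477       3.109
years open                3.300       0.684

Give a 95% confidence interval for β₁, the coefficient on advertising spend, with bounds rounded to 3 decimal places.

(-1.793, 10.747)

Read off: b = 4.477, SE = 3.109 for advertising spend.
df = n − k − 1 = 46 − 2 − 1 = 43.
t* = t_{0.025, 43} = 2.016692.
Margin = t* × SE = 2.016692 × 3.109 = 6.26990.
CI: 4.477 ± 6.26990 → (-1.793, 10.747).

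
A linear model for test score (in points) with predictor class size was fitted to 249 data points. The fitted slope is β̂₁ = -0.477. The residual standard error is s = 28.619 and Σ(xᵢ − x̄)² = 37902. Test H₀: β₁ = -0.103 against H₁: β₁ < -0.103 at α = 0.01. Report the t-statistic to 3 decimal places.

SE(β̂₁) = s/√Sₓₓ = 28.619/√37902 = 0.147002.
t = (-0.477 − (-0.103)) / 0.147002 = -2.544.
df = n − 2 = 247.
One-sided p ≈ 0.0058, which is < 0.01, so reject H₀.
There is evidence that the true slope on class size is below -0.103 points per unit.

t = -2.544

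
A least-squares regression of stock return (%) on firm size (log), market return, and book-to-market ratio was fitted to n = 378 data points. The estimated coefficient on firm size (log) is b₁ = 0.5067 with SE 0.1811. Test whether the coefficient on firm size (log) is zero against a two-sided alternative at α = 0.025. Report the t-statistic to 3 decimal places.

t = 2.798

H₀: β₁ = 0 vs H₁: β₁ ≠ 0.
t = (b₁ − β₁⁰)/SE = 0.5067 / 0.1811 = 2.798.
df = n − k − 1 = 378 − 3 − 1 = 374.
Two-sided p ≈ 0.0054, which is < 0.025, so reject H₀.
There is evidence that firm size (log) is associated with stock return, holding the other predictors fixed.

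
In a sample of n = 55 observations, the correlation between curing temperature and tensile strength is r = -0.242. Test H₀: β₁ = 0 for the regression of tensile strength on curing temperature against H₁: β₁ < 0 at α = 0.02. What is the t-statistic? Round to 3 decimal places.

t = -1.816

t = r·√(n − 2)/√(1 − r²) = -0.242·√53/√0.941436 = -1.816.
df = n − 2 = 53.
One-sided p ≈ 0.0375, which is ≥ 0.02, so fail to reject H₀.
The data do not give significant evidence of a linear association between curing temperature and tensile strength.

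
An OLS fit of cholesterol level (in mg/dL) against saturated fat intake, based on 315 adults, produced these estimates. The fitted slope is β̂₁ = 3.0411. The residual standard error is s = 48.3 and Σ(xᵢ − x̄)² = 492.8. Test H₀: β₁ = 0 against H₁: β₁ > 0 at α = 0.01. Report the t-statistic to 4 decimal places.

t = 1.3977

SE(β̂₁) = s/√Sₓₓ = 48.3/√492.8 = 2.17576.
t = 3.0411 / 2.17576 = 1.3977.
df = n − 2 = 313.
One-sided p ≈ 0.0816, which is ≥ 0.01, so fail to reject H₀.
The data do not give significant evidence that the true slope on saturated fat intake is positive.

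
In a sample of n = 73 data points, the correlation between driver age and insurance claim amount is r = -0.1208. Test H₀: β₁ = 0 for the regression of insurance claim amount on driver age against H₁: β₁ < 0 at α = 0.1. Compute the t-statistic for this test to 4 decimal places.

t = -1.0254

t = r·√(n − 2)/√(1 − r²) = -0.1208·√71/√0.985407 = -1.0254.
df = n − 2 = 71.
One-sided p ≈ 0.1543, which is ≥ 0.1, so fail to reject H₀.
The data do not give significant evidence of a linear association between driver age and insurance claim amount.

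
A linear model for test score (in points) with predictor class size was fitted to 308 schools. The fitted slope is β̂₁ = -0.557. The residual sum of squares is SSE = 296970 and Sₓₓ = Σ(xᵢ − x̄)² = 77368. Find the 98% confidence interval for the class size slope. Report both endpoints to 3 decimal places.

(-0.819, -0.295)

MSE = SSE/(n − 2) = 296970/306 = 970.49.
SE(β̂₁) = √(MSE/Sₓₓ) = √(970.49/77368) = 0.111999.
df = n − 2 = 306.
t* = t_{0.01, 306} = 2.338596.
Margin = t* × SE = 2.338596 × 0.111999 = 0.26192.
CI: -0.557 ± 0.26192 → (-0.819, -0.295).
With 98% confidence, each one-unit increase in class size is associated with a change of between -0.819 and -0.295 points in test score.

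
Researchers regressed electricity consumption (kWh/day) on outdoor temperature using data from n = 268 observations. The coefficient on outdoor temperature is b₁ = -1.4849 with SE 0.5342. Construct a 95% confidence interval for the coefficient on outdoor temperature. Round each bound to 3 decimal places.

(-2.537, -0.433)

df = n − 2 = 268 − 2 = 266.
t* = t_{0.025, 266} = 1.968922.
Margin = t* × SE = 1.968922 × 0.5342 = 1.05180.
CI: -1.4849 ± 1.05180 → (-2.537, -0.433).
With 95% confidence, each one-unit increase in outdoor temperature is associated with a change of between -2.537 and -0.433 kWh/day in electricity consumption.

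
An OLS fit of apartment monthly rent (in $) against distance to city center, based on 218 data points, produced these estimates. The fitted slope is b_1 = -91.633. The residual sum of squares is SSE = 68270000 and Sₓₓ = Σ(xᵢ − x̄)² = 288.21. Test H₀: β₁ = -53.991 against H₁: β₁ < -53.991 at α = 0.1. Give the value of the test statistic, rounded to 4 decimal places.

t = -1.1367

MSE = SSE/(n − 2) = 68270000/216 = 316065.
SE(b_1) = √(MSE/Sₓₓ) = √(316065/288.21) = 33.1157.
t = (-91.633 − (-53.991)) / 33.1157 = -1.1367.
df = n − 2 = 216.
One-sided p ≈ 0.1285, which is ≥ 0.1, so fail to reject H₀.
The data do not give significant evidence that the true slope on distance to city center is below -53.991 $ per unit.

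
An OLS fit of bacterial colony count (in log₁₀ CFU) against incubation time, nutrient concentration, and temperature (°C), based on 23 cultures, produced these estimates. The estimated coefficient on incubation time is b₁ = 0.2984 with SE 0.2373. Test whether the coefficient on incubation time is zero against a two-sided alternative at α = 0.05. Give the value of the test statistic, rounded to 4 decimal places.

H₀: β₁ = 0 vs H₁: β₁ ≠ 0.
t = (b₁ − β₁⁰)/SE = 0.2984 / 0.2373 = 1.2575.
df = n − k − 1 = 23 − 3 − 1 = 19.
Two-sided p ≈ 0.2238, which is ≥ 0.05, so fail to reject H₀.
The data do not give significant evidence of an association between incubation time and bacterial colony count, after adjusting for the other predictors.

t = 1.2575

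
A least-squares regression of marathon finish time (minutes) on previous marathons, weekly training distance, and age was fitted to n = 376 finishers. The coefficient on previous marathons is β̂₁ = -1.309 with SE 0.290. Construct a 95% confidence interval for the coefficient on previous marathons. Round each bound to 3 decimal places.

df = n − k − 1 = 376 − 3 − 1 = 372.
t* = t_{0.025, 372} = 1.966362.
Margin = t* × SE = 1.966362 × 0.290 = 0.57024.
CI: -1.309 ± 0.57024 → (-1.879, -0.739).
With 95% confidence, each one-unit increase in previous marathons is associated with a change of between -1.879 and -0.739 minutes in marathon finish time, holding the other predictors fixed.

(-1.879, -0.739)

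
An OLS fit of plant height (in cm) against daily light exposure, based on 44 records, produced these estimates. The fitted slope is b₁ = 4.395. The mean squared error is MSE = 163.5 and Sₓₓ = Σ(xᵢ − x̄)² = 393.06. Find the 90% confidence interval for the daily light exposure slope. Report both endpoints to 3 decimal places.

(3.310, 5.480)

SE(b₁) = √(MSE/Sₓₓ) = √(163.5/393.06) = 0.644955.
df = n − 2 = 42.
t* = t_{0.05, 42} = 1.681952.
Margin = t* × SE = 1.681952 × 0.644955 = 1.08478.
CI: 4.395 ± 1.08478 → (3.310, 5.480).
With 90% confidence, each one-unit increase in daily light exposure is associated with a change of between 3.310 and 5.480 cm in plant height.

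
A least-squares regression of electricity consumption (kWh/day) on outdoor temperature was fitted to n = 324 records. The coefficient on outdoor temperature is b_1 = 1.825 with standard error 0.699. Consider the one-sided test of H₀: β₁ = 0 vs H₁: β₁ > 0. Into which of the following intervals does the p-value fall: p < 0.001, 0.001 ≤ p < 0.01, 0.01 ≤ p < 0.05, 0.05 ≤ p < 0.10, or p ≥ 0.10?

0.001 ≤ p < 0.01

t = 1.825 / 0.699 = 2.611.
df = n − 2 = 324 − 2 = 322.
One-sided p = P(T_{322} > t) ≈ 0.0047.
So 0.001 ≤ p < 0.01.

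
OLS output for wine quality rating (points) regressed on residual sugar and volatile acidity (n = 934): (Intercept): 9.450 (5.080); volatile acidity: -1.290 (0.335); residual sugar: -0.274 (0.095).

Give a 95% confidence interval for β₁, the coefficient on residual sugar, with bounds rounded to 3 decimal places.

(-0.460, -0.088)

Read off: b = -0.274, SE = 0.095 for residual sugar.
df = n − k − 1 = 934 − 2 − 1 = 931.
t* = t_{0.025, 931} = 1.962515.
Margin = t* × SE = 1.962515 × 0.095 = 0.18644.
CI: -0.274 ± 0.18644 → (-0.460, -0.088).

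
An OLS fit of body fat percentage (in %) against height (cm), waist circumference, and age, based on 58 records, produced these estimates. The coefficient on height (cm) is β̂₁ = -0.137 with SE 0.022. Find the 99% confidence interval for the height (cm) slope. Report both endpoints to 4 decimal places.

df = n − k − 1 = 58 − 3 − 1 = 54.
t* = t_{0.005, 54} = 2.669985.
Margin = t* × SE = 2.669985 × 0.022 = 0.058740.
CI: -0.137 ± 0.058740 → (-0.1957, -0.0783).
With 99% confidence, each one-unit increase in height (cm) is associated with a change of between -0.1957 and -0.0783 % in body fat percentage, holding the other predictors fixed.

(-0.1957, -0.0783)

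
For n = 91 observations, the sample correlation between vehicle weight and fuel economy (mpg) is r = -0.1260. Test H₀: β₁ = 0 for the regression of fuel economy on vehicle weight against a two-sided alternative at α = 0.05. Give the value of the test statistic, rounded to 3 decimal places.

t = -1.198

t = r·√(n − 2)/√(1 − r²) = -0.1260·√89/√0.984124 = -1.198.
df = n − 2 = 89.
Two-sided p ≈ 0.2340, which is ≥ 0.05, so fail to reject H₀.
The data do not give significant evidence of a linear association between vehicle weight and fuel economy.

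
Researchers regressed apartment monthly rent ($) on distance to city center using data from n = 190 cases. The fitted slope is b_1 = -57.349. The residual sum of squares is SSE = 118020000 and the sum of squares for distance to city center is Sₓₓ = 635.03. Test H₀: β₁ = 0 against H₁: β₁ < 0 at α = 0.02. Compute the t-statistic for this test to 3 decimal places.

t = -1.824

MSE = SSE/(n − 2) = 118020000/188 = 627766.
SE(b_1) = √(MSE/Sₓₓ) = √(627766/635.03) = 31.4414.
t = -57.349 / 31.4414 = -1.824.
df = n − 2 = 188.
One-sided p ≈ 0.0349, which is ≥ 0.02, so fail to reject H₀.
The data do not give significant evidence that the true slope on distance to city center is negative.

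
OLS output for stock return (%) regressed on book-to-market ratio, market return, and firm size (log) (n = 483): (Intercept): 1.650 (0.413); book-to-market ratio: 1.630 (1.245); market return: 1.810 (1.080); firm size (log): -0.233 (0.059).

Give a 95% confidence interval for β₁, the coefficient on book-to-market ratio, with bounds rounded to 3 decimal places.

Read off: b = 1.630, SE = 1.245 for book-to-market ratio.
df = n − k − 1 = 483 − 3 − 1 = 479.
t* = t_{0.025, 479} = 1.964929.
Margin = t* × SE = 1.964929 × 1.245 = 2.44634.
CI: 1.630 ± 2.44634 → (-0.816, 4.076).

(-0.816, 4.076)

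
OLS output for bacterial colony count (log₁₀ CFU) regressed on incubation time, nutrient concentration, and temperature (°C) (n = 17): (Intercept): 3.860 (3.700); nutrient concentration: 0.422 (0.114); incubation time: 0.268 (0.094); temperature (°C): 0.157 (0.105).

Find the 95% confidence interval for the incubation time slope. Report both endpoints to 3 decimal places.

(0.065, 0.471)

Read off: b = 0.268, SE = 0.094 for incubation time.
df = n − k − 1 = 17 − 3 − 1 = 13.
t* = t_{0.025, 13} = 2.160369.
Margin = t* × SE = 2.160369 × 0.094 = 0.20307.
CI: 0.268 ± 0.20307 → (0.065, 0.471).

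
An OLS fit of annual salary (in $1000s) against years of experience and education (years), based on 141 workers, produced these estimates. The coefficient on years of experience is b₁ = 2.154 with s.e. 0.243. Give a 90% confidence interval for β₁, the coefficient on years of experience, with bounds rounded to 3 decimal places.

(1.752, 2.556)

df = n − k − 1 = 141 − 2 − 1 = 138.
t* = t_{0.05, 138} = 1.65597.
Margin = t* × SE = 1.65597 × 0.243 = 0.40240.
CI: 2.154 ± 0.40240 → (1.752, 2.556).
With 90% confidence, each one-unit increase in years of experience is associated with a change of between 1.752 and 2.556 $1000s in annual salary, holding the other predictors fixed.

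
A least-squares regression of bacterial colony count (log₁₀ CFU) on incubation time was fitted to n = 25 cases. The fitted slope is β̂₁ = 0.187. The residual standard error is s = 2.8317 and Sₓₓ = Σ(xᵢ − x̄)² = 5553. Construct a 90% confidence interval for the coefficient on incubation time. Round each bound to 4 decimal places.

SE(β̂₁) = s/√Sₓₓ = 2.8317/√5553 = 0.038.
df = n − 2 = 23.
t* = t_{0.05, 23} = 1.713872.
Margin = t* × SE = 1.713872 × 0.038 = 0.065127.
CI: 0.187 ± 0.065127 → (0.1219, 0.2521).
With 90% confidence, each one-unit increase in incubation time is associated with a change of between 0.1219 and 0.2521 log₁₀ CFU in bacterial colony count.

(0.1219, 0.2521)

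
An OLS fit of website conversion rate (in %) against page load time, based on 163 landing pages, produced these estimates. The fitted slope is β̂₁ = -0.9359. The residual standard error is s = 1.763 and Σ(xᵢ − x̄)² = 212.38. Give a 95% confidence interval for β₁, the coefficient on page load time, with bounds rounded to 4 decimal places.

SE(β̂₁) = s/√Sₓₓ = 1.763/√212.38 = 0.120975.
df = n − 2 = 161.
t* = t_{0.025, 161} = 1.974808.
Margin = t* × SE = 1.974808 × 0.120975 = 0.238902.
CI: -0.9359 ± 0.238902 → (-1.1748, -0.6970).
With 95% confidence, each one-unit increase in page load time is associated with a change of between -1.1748 and -0.6970 % in website conversion rate.

(-1.1748, -0.6970)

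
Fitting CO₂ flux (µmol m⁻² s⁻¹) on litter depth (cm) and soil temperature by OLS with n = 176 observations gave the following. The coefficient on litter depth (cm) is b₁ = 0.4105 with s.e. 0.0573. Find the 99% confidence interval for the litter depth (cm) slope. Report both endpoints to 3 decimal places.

(0.261, 0.560)

df = n − k − 1 = 176 − 2 − 1 = 173.
t* = t_{0.005, 173} = 2.604546.
Margin = t* × SE = 2.604546 × 0.0573 = 0.14924.
CI: 0.4105 ± 0.14924 → (0.261, 0.560).
With 99% confidence, each one-unit increase in litter depth (cm) is associated with a change of between 0.261 and 0.560 µmol m⁻² s⁻¹ in CO₂ flux, holding the other predictors fixed.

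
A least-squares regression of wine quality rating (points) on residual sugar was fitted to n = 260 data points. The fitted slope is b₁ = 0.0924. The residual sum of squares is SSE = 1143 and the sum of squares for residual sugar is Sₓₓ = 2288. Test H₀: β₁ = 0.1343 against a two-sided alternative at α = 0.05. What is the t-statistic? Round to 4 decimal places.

MSE = SSE/(n − 2) = 1143/258 = 4.43023.
SE(b₁) = √(MSE/Sₓₓ) = √(4.43023/2288) = 0.0440033.
t = (0.0924 − 0.1343) / 0.0440033 = -0.9522.
df = n − 2 = 258.
Two-sided p ≈ 0.3419, which is ≥ 0.05, so fail to reject H₀.
The data are consistent with a true slope of 0.1343 points per unit of residual sugar.

t = -0.9522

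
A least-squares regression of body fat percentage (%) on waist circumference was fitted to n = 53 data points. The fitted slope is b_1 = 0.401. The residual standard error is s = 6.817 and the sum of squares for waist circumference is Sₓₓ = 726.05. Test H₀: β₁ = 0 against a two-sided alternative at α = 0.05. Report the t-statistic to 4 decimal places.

t = 1.5850

SE(b_1) = s/√Sₓₓ = 6.817/√726.05 = 0.252994.
t = 0.401 / 0.252994 = 1.5850.
df = n − 2 = 51.
Two-sided p ≈ 0.1191, which is ≥ 0.05, so fail to reject H₀.
The data do not give significant evidence of an association between waist circumference and body fat percentage.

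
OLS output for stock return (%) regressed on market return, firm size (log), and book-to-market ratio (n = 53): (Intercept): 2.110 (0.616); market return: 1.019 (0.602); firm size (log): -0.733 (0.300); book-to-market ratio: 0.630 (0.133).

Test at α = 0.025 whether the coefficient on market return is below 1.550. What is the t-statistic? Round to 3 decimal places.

Read off: b = 1.019, SE = 0.602 for market return.
H₀: β₁ = 1.550 vs H₁: β₁ < 1.550.
t = (1.019 − 1.550) / 0.602 = -0.882.
df = n − k − 1 = 53 − 3 − 1 = 49.
One-sided p ≈ 0.1910, which is ≥ 0.025, so fail to reject H₀.
The data do not give significant evidence that the true slope on market return is below 1.550 % per unit, holding the other predictors fixed.

t = -0.882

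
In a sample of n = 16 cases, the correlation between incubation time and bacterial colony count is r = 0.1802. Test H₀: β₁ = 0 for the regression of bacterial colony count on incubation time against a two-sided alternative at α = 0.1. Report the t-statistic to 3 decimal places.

t = 0.685

t = r·√(n − 2)/√(1 − r²) = 0.1802·√14/√0.967528 = 0.685.
df = n − 2 = 14.
Two-sided p ≈ 0.5042, which is ≥ 0.1, so fail to reject H₀.
The data do not give significant evidence of a linear association between incubation time and bacterial colony count.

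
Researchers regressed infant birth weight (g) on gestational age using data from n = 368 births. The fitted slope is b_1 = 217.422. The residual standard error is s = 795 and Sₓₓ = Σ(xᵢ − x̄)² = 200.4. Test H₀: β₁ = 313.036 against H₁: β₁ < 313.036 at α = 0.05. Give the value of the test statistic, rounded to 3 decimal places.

SE(b_1) = s/√Sₓₓ = 795/√200.4 = 56.1589.
t = (217.422 − 313.036) / 56.1589 = -1.703.
df = n − 2 = 366.
One-sided p ≈ 0.0447, which is < 0.05, so reject H₀.
There is evidence that the true slope on gestational age is below 313.036 g per unit.

t = -1.703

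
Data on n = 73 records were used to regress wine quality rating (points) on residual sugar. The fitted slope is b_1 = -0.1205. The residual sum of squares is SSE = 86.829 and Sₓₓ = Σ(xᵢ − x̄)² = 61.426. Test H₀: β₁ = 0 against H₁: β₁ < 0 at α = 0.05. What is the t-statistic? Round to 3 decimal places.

t = -0.854

MSE = SSE/(n − 2) = 86.829/71 = 1.22294.
SE(b_1) = √(MSE/Sₓₓ) = √(1.22294/61.426) = 0.1411.
t = -0.1205 / 0.1411 = -0.854.
df = n − 2 = 71.
One-sided p ≈ 0.1980, which is ≥ 0.05, so fail to reject H₀.
The data do not give significant evidence that the true slope on residual sugar is negative.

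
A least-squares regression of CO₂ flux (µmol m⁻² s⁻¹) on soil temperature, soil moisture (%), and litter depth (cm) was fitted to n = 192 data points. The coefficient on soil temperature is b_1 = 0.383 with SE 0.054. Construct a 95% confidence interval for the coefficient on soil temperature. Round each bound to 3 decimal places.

df = n − k − 1 = 192 − 3 − 1 = 188.
t* = t_{0.025, 188} = 1.972663.
Margin = t* × SE = 1.972663 × 0.054 = 0.10652.
CI: 0.383 ± 0.10652 → (0.276, 0.490).
With 95% confidence, each one-unit increase in soil temperature is associated with a change of between 0.276 and 0.490 µmol m⁻² s⁻¹ in CO₂ flux, holding the other predictors fixed.

(0.276, 0.490)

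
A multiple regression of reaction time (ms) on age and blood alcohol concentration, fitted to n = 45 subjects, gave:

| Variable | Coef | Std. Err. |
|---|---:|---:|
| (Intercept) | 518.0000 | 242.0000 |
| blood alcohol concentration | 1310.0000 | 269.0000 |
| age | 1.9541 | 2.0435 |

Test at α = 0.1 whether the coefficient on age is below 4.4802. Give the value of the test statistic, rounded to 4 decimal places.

t = -1.2362

Read off: b = 1.9541, SE = 2.0435 for age.
H₀: β₁ = 4.4802 vs H₁: β₁ < 4.4802.
t = (1.9541 − 4.4802) / 2.0435 = -1.2362.
df = n − k − 1 = 45 − 2 − 1 = 42.
One-sided p ≈ 0.1116, which is ≥ 0.1, so fail to reject H₀.
The data do not give significant evidence that the true slope on age is below 4.4802 ms per unit, holding the other predictors fixed.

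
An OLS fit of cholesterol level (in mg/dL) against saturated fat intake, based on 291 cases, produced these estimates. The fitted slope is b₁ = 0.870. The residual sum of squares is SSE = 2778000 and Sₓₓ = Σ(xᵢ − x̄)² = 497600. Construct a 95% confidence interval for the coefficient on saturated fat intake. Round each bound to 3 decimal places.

(0.596, 1.144)

MSE = SSE/(n − 2) = 2778000/289 = 9612.46.
SE(b₁) = √(MSE/Sₓₓ) = √(9612.46/497600) = 0.138988.
df = n − 2 = 289.
t* = t_{0.025, 289} = 1.968206.
Margin = t* × SE = 1.968206 × 0.138988 = 0.27356.
CI: 0.870 ± 0.27356 → (0.596, 1.144).
With 95% confidence, each one-unit increase in saturated fat intake is associated with a change of between 0.596 and 1.144 mg/dL in cholesterol level.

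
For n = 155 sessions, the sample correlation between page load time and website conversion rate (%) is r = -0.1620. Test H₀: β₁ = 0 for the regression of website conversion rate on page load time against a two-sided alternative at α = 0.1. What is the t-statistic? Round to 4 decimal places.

t = r·√(n − 2)/√(1 − r²) = -0.1620·√153/√0.973756 = -2.0307.
df = n − 2 = 153.
Two-sided p ≈ 0.0440, which is < 0.1, so reject H₀.
There is evidence of a linear association between page load time and website conversion rate.

t = -2.0307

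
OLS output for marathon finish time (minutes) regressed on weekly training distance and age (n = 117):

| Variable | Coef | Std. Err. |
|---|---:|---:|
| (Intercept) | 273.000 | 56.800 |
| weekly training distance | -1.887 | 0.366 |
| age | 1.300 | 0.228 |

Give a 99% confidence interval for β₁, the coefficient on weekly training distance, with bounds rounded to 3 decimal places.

(-2.846, -0.928)

Read off: b = -1.887, SE = 0.366 for weekly training distance.
df = n − k − 1 = 117 − 2 − 1 = 114.
t* = t_{0.005, 114} = 2.619645.
Margin = t* × SE = 2.619645 × 0.366 = 0.95879.
CI: -1.887 ± 0.95879 → (-2.846, -0.928).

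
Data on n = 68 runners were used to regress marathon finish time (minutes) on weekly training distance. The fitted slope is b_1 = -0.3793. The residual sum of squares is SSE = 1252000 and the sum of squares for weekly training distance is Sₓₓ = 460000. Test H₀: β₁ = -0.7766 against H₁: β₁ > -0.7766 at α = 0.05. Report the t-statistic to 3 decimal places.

t = 1.956

MSE = SSE/(n − 2) = 1252000/66 = 18969.7.
SE(b_1) = √(MSE/Sₓₓ) = √(18969.7/460000) = 0.203073.
t = (-0.3793 − (-0.7766)) / 0.203073 = 1.956.
df = n − 2 = 66.
One-sided p ≈ 0.0273, which is < 0.05, so reject H₀.
There is evidence that the true slope on weekly training distance exceeds -0.7766 minutes per unit.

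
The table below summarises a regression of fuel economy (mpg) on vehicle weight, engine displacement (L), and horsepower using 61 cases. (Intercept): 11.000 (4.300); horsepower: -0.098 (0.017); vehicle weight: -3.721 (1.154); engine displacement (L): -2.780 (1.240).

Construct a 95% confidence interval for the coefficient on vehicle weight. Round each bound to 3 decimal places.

Read off: b = -3.721, SE = 1.154 for vehicle weight.
df = n − k − 1 = 61 − 3 − 1 = 57.
t* = t_{0.025, 57} = 2.002465.
Margin = t* × SE = 2.002465 × 1.154 = 2.31085.
CI: -3.721 ± 2.31085 → (-6.032, -1.410).

(-6.032, -1.410)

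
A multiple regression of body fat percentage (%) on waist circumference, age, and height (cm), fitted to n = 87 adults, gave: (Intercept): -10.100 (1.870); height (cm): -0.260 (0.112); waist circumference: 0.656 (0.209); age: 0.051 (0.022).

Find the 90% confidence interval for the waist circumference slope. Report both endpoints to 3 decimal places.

(0.308, 1.004)

Read off: b = 0.656, SE = 0.209 for waist circumference.
df = n − k − 1 = 87 − 3 − 1 = 83.
t* = t_{0.05, 83} = 1.66342.
Margin = t* × SE = 1.66342 × 0.209 = 0.34765.
CI: 0.656 ± 0.34765 → (0.308, 1.004).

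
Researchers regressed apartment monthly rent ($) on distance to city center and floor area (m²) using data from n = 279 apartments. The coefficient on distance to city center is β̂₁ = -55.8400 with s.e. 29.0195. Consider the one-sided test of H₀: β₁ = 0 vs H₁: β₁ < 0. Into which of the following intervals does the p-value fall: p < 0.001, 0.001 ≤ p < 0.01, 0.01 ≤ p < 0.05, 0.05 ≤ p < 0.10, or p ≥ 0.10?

t = -55.8400 / 29.0195 = -1.924.
df = n − k − 1 = 279 − 2 − 1 = 276.
One-sided p = P(T_{276} < t) ≈ 0.0277.
So 0.01 ≤ p < 0.05.

0.01 ≤ p < 0.05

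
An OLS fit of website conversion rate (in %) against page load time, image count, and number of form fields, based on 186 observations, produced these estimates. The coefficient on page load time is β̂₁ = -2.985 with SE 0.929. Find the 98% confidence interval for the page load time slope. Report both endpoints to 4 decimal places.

df = n − k − 1 = 186 − 3 − 1 = 182.
t* = t_{0.01, 182} = 2.347011.
Margin = t* × SE = 2.347011 × 0.929 = 2.180373.
CI: -2.985 ± 2.180373 → (-5.1654, -0.8046).
With 98% confidence, each one-unit increase in page load time is associated with a change of between -5.1654 and -0.8046 % in website conversion rate, holding the other predictors fixed.

(-5.1654, -0.8046)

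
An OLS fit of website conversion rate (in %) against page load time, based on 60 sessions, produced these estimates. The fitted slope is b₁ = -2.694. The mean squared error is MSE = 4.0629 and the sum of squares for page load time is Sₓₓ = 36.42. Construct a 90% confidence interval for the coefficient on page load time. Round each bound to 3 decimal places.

SE(b₁) = √(MSE/Sₓₓ) = √(4.0629/36.42) = 0.334001.
df = n − 2 = 58.
t* = t_{0.05, 58} = 1.671553.
Margin = t* × SE = 1.671553 × 0.334001 = 0.55830.
CI: -2.694 ± 0.55830 → (-3.252, -2.136).
With 90% confidence, each one-unit increase in page load time is associated with a change of between -3.252 and -2.136 % in website conversion rate.

(-3.252, -2.136)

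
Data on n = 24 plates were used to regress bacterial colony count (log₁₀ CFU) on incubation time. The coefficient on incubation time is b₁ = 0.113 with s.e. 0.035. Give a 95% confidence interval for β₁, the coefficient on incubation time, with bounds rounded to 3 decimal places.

(0.040, 0.186)

df = n − 2 = 24 − 2 = 22.
t* = t_{0.025, 22} = 2.073873.
Margin = t* × SE = 2.073873 × 0.035 = 0.07259.
CI: 0.113 ± 0.07259 → (0.040, 0.186).
With 95% confidence, each one-unit increase in incubation time is associated with a change of between 0.040 and 0.186 log₁₀ CFU in bacterial colony count.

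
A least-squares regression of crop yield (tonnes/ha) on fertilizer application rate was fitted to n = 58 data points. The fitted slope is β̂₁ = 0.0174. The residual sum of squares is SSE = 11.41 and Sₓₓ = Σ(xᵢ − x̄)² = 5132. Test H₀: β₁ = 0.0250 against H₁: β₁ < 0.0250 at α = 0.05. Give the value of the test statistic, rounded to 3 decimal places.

t = -1.206

MSE = SSE/(n − 2) = 11.41/56 = 0.20375.
SE(β̂₁) = √(MSE/Sₓₓ) = √(0.20375/5132) = 0.00630094.
t = (0.0174 − 0.0250) / 0.00630094 = -1.206.
df = n − 2 = 56.
One-sided p ≈ 0.1164, which is ≥ 0.05, so fail to reject H₀.
The data do not give significant evidence that the true slope on fertilizer application rate is below 0.0250 tonnes/ha per unit.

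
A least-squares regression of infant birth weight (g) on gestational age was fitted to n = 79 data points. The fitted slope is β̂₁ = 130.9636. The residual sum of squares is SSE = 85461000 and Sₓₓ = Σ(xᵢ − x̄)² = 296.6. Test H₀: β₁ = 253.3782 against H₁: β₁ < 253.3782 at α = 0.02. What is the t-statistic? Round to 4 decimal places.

MSE = SSE/(n − 2) = 85461000/77 = 1.10988e+06.
SE(β̂₁) = √(MSE/Sₓₓ) = √(1.10988e+06/296.6) = 61.1721.
t = (130.9636 − 253.3782) / 61.1721 = -2.0012.
df = n − 2 = 77.
One-sided p ≈ 0.0244, which is ≥ 0.02, so fail to reject H₀.
The data do not give significant evidence that the true slope on gestational age is below 253.3782 g per unit.

t = -2.0012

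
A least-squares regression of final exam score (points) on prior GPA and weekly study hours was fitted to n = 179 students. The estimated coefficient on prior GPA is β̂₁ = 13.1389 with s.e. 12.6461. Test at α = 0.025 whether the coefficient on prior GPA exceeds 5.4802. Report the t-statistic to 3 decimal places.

H₀: β₁ = 5.4802 vs H₁: β₁ > 5.4802.
t = (β̂₁ − β₁⁰)/SE = (13.1389 − 5.4802) / 12.6461 = 0.606.
df = n − k − 1 = 179 − 2 − 1 = 176.
One-sided p ≈ 0.2728, which is ≥ 0.025, so fail to reject H₀.
The data do not give significant evidence that the true slope on prior GPA exceeds 5.4802 points per unit, holding the other predictors fixed.

t = 0.606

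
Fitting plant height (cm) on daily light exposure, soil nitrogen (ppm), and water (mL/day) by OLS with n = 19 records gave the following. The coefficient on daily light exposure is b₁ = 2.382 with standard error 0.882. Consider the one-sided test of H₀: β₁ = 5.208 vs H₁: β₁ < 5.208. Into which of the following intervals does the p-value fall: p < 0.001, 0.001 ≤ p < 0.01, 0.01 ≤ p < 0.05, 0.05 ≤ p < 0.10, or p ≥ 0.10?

0.001 ≤ p < 0.01

t = (2.382 − 5.208) / 0.882 = -3.204.
df = n − k − 1 = 19 − 3 − 1 = 15.
One-sided p = P(T_{15} < t) ≈ 0.0030.
So 0.001 ≤ p < 0.01.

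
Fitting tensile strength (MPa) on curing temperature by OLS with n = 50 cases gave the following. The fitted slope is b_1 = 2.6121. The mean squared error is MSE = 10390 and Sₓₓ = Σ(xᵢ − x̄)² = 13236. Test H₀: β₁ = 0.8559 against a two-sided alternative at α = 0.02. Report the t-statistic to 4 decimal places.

t = 1.9822

SE(b_1) = √(MSE/Sₓₓ) = √(10390/13236) = 0.885991.
t = (2.6121 − 0.8559) / 0.885991 = 1.9822.
df = n − 2 = 48.
Two-sided p ≈ 0.0532, which is ≥ 0.02, so fail to reject H₀.
The data are consistent with a true slope of 0.8559 MPa per unit of curing temperature.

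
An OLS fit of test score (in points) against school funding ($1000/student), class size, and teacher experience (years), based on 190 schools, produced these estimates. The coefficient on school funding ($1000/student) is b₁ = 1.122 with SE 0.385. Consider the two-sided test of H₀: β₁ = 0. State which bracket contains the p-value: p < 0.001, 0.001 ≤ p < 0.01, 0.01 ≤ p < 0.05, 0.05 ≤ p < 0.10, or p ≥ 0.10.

0.001 ≤ p < 0.01

t = 1.122 / 0.385 = 2.914.
df = n − k − 1 = 190 − 3 − 1 = 186.
Two-sided p = 2·P(T_{186} > |t|) ≈ 0.0040.
So 0.001 ≤ p < 0.01.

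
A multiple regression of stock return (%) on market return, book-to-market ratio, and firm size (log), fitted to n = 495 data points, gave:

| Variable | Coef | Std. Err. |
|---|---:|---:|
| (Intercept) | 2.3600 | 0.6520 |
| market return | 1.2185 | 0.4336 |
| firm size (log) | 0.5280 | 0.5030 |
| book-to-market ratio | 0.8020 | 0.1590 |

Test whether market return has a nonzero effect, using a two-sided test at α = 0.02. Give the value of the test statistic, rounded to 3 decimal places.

Read off: b = 1.2185, SE = 0.4336 for market return.
H₀: β₁ = 0 vs H₁: β₁ ≠ 0.
t = 1.2185 / 0.4336 = 2.810.
df = n − k − 1 = 495 − 3 − 1 = 491.
Two-sided p ≈ 0.0051, which is < 0.02, so reject H₀.
There is evidence that market return is associated with stock return, holding the other predictors fixed.

t = 2.810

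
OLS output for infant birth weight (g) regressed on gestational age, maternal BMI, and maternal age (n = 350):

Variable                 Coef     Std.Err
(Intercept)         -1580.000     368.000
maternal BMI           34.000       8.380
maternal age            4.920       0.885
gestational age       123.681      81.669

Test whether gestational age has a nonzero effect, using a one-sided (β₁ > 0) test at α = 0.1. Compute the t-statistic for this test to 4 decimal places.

Read off: b = 123.681, SE = 81.669 for gestational age.
H₀: β₁ = 0 vs H₁: β₁ > 0.
t = 123.681 / 81.669 = 1.5144.
df = n − k − 1 = 350 − 3 − 1 = 346.
One-sided p ≈ 0.0654, which is < 0.1, so reject H₀.
There is evidence that the true slope on gestational age is positive, holding the other predictors fixed.

t = 1.5144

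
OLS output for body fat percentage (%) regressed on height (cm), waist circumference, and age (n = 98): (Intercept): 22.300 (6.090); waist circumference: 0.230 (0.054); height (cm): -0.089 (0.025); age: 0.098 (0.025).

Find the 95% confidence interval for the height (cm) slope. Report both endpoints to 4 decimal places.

Read off: b = -0.089, SE = 0.025 for height (cm).
df = n − k − 1 = 98 − 3 − 1 = 94.
t* = t_{0.025, 94} = 1.985523.
Margin = t* × SE = 1.985523 × 0.025 = 0.049638.
CI: -0.089 ± 0.049638 → (-0.1386, -0.0394).

(-0.1386, -0.0394)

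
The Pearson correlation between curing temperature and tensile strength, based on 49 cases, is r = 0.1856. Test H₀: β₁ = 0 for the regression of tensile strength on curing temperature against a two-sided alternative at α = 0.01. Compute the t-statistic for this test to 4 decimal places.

t = 1.2949

t = r·√(n − 2)/√(1 − r²) = 0.1856·√47/√0.965553 = 1.2949.
df = n − 2 = 47.
Two-sided p ≈ 0.2017, which is ≥ 0.01, so fail to reject H₀.
The data do not give significant evidence of a linear association between curing temperature and tensile strength.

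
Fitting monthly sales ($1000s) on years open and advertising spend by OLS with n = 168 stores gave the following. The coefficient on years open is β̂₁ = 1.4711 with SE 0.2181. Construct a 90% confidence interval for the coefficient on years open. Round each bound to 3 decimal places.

(1.110, 1.832)

df = n − k − 1 = 168 − 2 − 1 = 165.
t* = t_{0.05, 165} = 1.654141.
Margin = t* × SE = 1.654141 × 0.2181 = 0.36077.
CI: 1.4711 ± 0.36077 → (1.110, 1.832).
With 90% confidence, each one-unit increase in years open is associated with a change of between 1.110 and 1.832 $1000s in monthly sales, holding the other predictors fixed.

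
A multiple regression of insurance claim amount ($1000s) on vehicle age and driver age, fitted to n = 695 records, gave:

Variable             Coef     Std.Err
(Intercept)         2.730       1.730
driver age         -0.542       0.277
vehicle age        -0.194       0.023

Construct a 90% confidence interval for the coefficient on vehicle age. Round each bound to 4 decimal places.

(-0.2319, -0.1561)

Read off: b = -0.194, SE = 0.023 for vehicle age.
df = n − k − 1 = 695 − 2 − 1 = 692.
t* = t_{0.05, 692} = 1.647059.
Margin = t* × SE = 1.647059 × 0.023 = 0.037882.
CI: -0.194 ± 0.037882 → (-0.2319, -0.1561).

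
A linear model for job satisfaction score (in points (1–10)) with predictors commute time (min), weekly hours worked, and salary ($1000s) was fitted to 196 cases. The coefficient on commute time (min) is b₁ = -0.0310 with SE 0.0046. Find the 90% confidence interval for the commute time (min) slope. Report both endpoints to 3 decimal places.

(-0.039, -0.023)

df = n − k − 1 = 196 − 3 − 1 = 192.
t* = t_{0.05, 192} = 1.652829.
Margin = t* × SE = 1.652829 × 0.0046 = 0.00760.
CI: -0.0310 ± 0.00760 → (-0.039, -0.023).
With 90% confidence, each one-unit increase in commute time (min) is associated with a change of between -0.039 and -0.023 points (1–10) in job satisfaction score, holding the other predictors fixed.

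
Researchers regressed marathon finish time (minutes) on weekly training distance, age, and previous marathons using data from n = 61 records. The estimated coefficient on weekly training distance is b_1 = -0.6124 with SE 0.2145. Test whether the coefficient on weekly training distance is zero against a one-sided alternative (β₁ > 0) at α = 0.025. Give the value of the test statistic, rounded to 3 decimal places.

t = -2.855

H₀: β₁ = 0 vs H₁: β₁ > 0.
t = (b_1 − β₁⁰)/SE = -0.6124 / 0.2145 = -2.855.
df = n − k − 1 = 61 − 3 − 1 = 57.
One-sided p ≈ 0.9970, which is ≥ 0.025, so fail to reject H₀.
The data do not give significant evidence that the true slope on weekly training distance is positive, holding the other predictors fixed.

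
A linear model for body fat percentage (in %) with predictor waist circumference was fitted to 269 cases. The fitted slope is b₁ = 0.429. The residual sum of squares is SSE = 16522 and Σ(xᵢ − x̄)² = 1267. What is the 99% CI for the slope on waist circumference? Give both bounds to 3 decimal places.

(-0.144, 1.002)

MSE = SSE/(n − 2) = 16522/267 = 61.8801.
SE(b₁) = √(MSE/Sₓₓ) = √(61.8801/1267) = 0.220998.
df = n − 2 = 267.
t* = t_{0.005, 267} = 2.594368.
Margin = t* × SE = 2.594368 × 0.220998 = 0.57335.
CI: 0.429 ± 0.57335 → (-0.144, 1.002).
With 99% confidence, each one-unit increase in waist circumference is associated with a change of between -0.144 and 1.002 % in body fat percentage.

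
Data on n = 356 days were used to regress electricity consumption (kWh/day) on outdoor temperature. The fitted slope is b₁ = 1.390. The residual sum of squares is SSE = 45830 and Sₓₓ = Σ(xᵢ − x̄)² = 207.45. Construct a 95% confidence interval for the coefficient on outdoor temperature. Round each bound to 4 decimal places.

(-0.1636, 2.9436)

MSE = SSE/(n − 2) = 45830/354 = 129.463.
SE(b₁) = √(MSE/Sₓₓ) = √(129.463/207.45) = 0.789981.
df = n − 2 = 354.
t* = t_{0.025, 354} = 1.966688.
Margin = t* × SE = 1.966688 × 0.789981 = 1.553646.
CI: 1.390 ± 1.553646 → (-0.1636, 2.9436).
With 95% confidence, each one-unit increase in outdoor temperature is associated with a change of between -0.1636 and 2.9436 kWh/day in electricity consumption.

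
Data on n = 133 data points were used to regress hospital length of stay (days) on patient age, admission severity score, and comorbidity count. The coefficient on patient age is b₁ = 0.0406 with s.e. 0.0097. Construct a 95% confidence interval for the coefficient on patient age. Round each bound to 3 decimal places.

df = n − k − 1 = 133 − 3 − 1 = 129.
t* = t_{0.025, 129} = 1.978524.
Margin = t* × SE = 1.978524 × 0.0097 = 0.01919.
CI: 0.0406 ± 0.01919 → (0.021, 0.060).
With 95% confidence, each one-unit increase in patient age is associated with a change of between 0.021 and 0.060 days in hospital length of stay, holding the other predictors fixed.

(0.021, 0.060)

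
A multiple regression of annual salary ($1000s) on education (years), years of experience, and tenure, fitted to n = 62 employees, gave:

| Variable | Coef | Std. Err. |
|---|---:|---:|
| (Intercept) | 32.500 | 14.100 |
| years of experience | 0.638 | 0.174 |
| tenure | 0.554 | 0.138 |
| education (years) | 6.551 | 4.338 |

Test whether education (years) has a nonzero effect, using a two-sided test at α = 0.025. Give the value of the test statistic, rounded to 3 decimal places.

t = 1.510

Read off: b = 6.551, SE = 4.338 for education (years).
H₀: β₁ = 0 vs H₁: β₁ ≠ 0.
t = 6.551 / 4.338 = 1.510.
df = n − k − 1 = 62 − 3 − 1 = 58.
Two-sided p ≈ 0.1364, which is ≥ 0.025, so fail to reject H₀.
The data do not give significant evidence of an association between education (years) and annual salary, after adjusting for the other predictors.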